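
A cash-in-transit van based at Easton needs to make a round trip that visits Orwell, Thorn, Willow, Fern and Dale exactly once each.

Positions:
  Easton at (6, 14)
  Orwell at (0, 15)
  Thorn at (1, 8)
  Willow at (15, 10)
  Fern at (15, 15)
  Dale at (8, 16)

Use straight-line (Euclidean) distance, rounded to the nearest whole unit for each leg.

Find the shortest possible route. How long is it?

Minimum total distance: 42.

There are 60 distinct closed tours to check (reversals are equivalent).
Easton - Orwell - Thorn - Willow - Fern - Dale - Easton: 6+7+14+5+7+3 = 42
Easton - Orwell - Thorn - Willow - Dale - Fern - Easton: 6+7+14+9+7+9 = 52
Easton - Orwell - Thorn - Fern - Willow - Dale - Easton: 6+7+16+5+9+3 = 46
Easton - Orwell - Thorn - Fern - Dale - Willow - Easton: 6+7+16+7+9+10 = 55
Easton - Orwell - Thorn - Dale - Willow - Fern - Easton: 6+7+11+9+5+9 = 47
Easton - Orwell - Thorn - Dale - Fern - Willow - Easton: 6+7+11+7+5+10 = 46
Easton - Orwell - Willow - Thorn - Fern - Dale - Easton: 6+16+14+16+7+3 = 62
Easton - Orwell - Willow - Thorn - Dale - Fern - Easton: 6+16+14+11+7+9 = 63
Easton - Orwell - Willow - Fern - Thorn - Dale - Easton: 6+16+5+16+11+3 = 57
Easton - Orwell - Willow - Fern - Dale - Thorn - Easton: 6+16+5+7+11+8 = 53
Easton - Orwell - Willow - Dale - Thorn - Fern - Easton: 6+16+9+11+16+9 = 67
Easton - Orwell - Willow - Dale - Fern - Thorn - Easton: 6+16+9+7+16+8 = 62
Easton - Orwell - Fern - Thorn - Willow - Dale - Easton: 6+15+16+14+9+3 = 63
Easton - Orwell - Fern - Thorn - Dale - Willow - Easton: 6+15+16+11+9+10 = 67
… (46 more)
The minimum is 42.
One optimal route: Easton → Orwell → Thorn → Willow → Fern → Dale → Easton (or its reverse).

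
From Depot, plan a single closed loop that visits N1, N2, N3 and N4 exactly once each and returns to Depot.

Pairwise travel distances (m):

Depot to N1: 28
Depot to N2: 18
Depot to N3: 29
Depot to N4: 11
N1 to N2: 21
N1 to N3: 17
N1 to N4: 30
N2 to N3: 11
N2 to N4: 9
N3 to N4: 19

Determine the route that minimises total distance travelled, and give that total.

Minimum total distance: 76 m.

There are 12 distinct closed tours to check (reversals are equivalent).
Depot→N1→N2→N3→N4→Depot: 28+21+11+19+11 = 90
Depot→N1→N2→N4→N3→Depot: 28+21+9+19+29 = 106
Depot→N1→N3→N2→N4→Depot: 28+17+11+9+11 = 76
Depot→N1→N3→N4→N2→Depot: 28+17+19+9+18 = 91
Depot→N1→N4→N2→N3→Depot: 28+30+9+11+29 = 107
Depot→N1→N4→N3→N2→Depot: 28+30+19+11+18 = 106
Depot→N2→N1→N3→N4→Depot: 18+21+17+19+11 = 86
Depot→N2→N1→N4→N3→Depot: 18+21+30+19+29 = 117
Depot→N2→N3→N1→N4→Depot: 18+11+17+30+11 = 87
Depot→N2→N4→N1→N3→Depot: 18+9+30+17+29 = 103
Depot→N3→N1→N2→N4→Depot: 29+17+21+9+11 = 87
Depot→N3→N2→N1→N4→Depot: 29+11+21+30+11 = 102
The minimum is 76.
One optimal route: Depot → N1 → N3 → N2 → N4 → Depot (or its reverse).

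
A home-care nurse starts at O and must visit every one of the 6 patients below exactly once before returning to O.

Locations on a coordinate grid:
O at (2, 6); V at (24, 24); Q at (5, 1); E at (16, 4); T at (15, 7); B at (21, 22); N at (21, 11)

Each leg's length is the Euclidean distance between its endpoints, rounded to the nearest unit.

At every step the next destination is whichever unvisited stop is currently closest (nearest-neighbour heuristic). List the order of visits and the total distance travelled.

Nearest-neighbour total = 70; route O → Q → E → T → N → B → V → O.

At O the remaining stops are Q 6, T 13, E 14, N 20, B 25, V 28; go to Q.
At Q the remaining stops are E 11, T 12, N 19, B 26, V 30; go to E.
At E the remaining stops are T 3, N 9, B 19, V 22; go to T.
At T the remaining stops are N 7, B 16, V 19; go to N.
At N the remaining stops are B 11, V 13; go to B.
At B the remaining stops are V 4; go to V.
Return V→O: 28.
Total = 6 + 11 + 3 + 7 + 11 + 4 + 28 = 70.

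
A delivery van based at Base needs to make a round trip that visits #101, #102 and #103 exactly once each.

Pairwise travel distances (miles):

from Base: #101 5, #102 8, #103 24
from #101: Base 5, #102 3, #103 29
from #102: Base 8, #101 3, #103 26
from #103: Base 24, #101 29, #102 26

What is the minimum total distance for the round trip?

Minimum total distance: 58 miles.

There are 3 distinct closed tours to check (reversals are equivalent).
Base → #101 → #102 → #103 → Base: 5+3+26+24 = 58
Base → #101 → #103 → #102 → Base: 5+29+26+8 = 68
Base → #102 → #101 → #103 → Base: 8+3+29+24 = 64
The minimum is 58.
One optimal route: Base → #101 → #102 → #103 → Base (or its reverse).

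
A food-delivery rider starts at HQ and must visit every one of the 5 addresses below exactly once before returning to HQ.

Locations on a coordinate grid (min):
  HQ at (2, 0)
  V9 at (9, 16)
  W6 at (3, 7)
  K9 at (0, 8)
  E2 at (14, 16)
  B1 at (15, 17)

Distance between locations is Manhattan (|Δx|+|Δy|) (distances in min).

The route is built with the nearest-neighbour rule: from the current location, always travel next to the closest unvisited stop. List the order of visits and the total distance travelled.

HQ → [W6:8 / K9:10 / V9:23 / E2:28 / B1:30] → W6 (8)
W6 → [K9:4 / V9:15 / E2:20 / B1:22] → K9 (4)
K9 → [V9:17 / E2:22 / B1:24] → V9 (17)
V9 → [E2:5 / B1:7] → E2 (5)
E2 → [B1:2] → B1 (2)
Return B1→HQ: 30.
Total = 8 + 4 + 17 + 5 + 2 + 30 = 66.

66 min along HQ → W6 → K9 → V9 → E2 → B1 → HQ.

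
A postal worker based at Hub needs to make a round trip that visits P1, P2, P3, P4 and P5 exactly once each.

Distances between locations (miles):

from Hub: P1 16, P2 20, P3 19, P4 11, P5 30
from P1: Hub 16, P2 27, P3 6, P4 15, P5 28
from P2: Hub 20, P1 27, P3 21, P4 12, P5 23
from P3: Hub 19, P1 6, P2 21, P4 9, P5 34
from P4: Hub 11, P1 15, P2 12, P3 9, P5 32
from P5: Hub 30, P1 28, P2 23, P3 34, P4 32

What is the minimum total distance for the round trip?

There are 60 distinct closed tours to check (reversals are equivalent).
Hub → P1 → P2 → P3 → P4 → P5 → Hub: 16+27+21+9+32+30 = 135
Hub → P1 → P2 → P3 → P5 → P4 → Hub: 16+27+21+34+32+11 = 141
Hub → P1 → P2 → P4 → P3 → P5 → Hub: 16+27+12+9+34+30 = 128
Hub → P1 → P2 → P4 → P5 → P3 → Hub: 16+27+12+32+34+19 = 140
Hub → P1 → P2 → P5 → P3 → P4 → Hub: 16+27+23+34+9+11 = 120
Hub → P1 → P2 → P5 → P4 → P3 → Hub: 16+27+23+32+9+19 = 126
Hub → P1 → P3 → P2 → P4 → P5 → Hub: 16+6+21+12+32+30 = 117
Hub → P1 → P3 → P2 → P5 → P4 → Hub: 16+6+21+23+32+11 = 109
Hub → P1 → P3 → P4 → P2 → P5 → Hub: 16+6+9+12+23+30 = 96
Hub → P1 → P3 → P4 → P5 → P2 → Hub: 16+6+9+32+23+20 = 106
Hub → P1 → P3 → P5 → P2 → P4 → Hub: 16+6+34+23+12+11 = 102
Hub → P1 → P3 → P5 → P4 → P2 → Hub: 16+6+34+32+12+20 = 120
Hub → P1 → P4 → P2 → P3 → P5 → Hub: 16+15+12+21+34+30 = 128
Hub → P1 → P4 → P2 → P5 → P3 → Hub: 16+15+12+23+34+19 = 119
… (46 more)
The minimum is 96.
One optimal route: Hub → P1 → P3 → P4 → P2 → P5 → Hub (or its reverse).

96 miles — the shortest possible round trip.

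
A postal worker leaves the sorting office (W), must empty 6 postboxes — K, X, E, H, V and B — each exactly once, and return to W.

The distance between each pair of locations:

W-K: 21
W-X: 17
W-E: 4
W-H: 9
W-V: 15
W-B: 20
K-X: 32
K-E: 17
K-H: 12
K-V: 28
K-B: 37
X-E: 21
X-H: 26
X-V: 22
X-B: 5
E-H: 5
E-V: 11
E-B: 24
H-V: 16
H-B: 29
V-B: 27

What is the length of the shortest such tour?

Minimum total distance: 96.

There are 360 distinct closed tours to check (reversals are equivalent).
W-K-X-E-H-V-B-W: 21+32+21+5+16+27+20 = 142
W-K-X-E-H-B-V-W: 21+32+21+5+29+27+15 = 150
W-K-X-E-V-H-B-W: 21+32+21+11+16+29+20 = 150
W-K-X-E-V-B-H-W: 21+32+21+11+27+29+9 = 150
W-K-X-E-B-H-V-W: 21+32+21+24+29+16+15 = 158
W-K-X-E-B-V-H-W: 21+32+21+24+27+16+9 = 150
W-K-X-H-E-V-B-W: 21+32+26+5+11+27+20 = 142
W-K-X-H-E-B-V-W: 21+32+26+5+24+27+15 = 150
… (352 more)
W-K-H-E-V-X-B-W: 21+12+5+11+22+5+20 = 96  ← best
The minimum is 96.
One optimal route: W → K → H → E → V → X → B → W (or its reverse).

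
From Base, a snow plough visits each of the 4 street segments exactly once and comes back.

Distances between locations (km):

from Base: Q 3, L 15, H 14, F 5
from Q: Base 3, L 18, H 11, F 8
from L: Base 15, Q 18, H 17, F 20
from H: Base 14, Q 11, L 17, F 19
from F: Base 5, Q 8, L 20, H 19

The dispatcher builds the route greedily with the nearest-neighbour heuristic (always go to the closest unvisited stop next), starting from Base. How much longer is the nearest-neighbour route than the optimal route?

6 km longer than the optimal tour.

Base: Q=3, F=5, H=14, L=15 ⇒ Q
Q: F=8, H=11, L=18 ⇒ F
F: H=19, L=20 ⇒ H
H: L=17 ⇒ L
NN route Base → Q → F → H → L → Base costs 62.
Optimal: Base → Q → H → L → F → Base costs 56 (by enumerating all 12 distinct tours).
Excess = 62 − 56 = 6.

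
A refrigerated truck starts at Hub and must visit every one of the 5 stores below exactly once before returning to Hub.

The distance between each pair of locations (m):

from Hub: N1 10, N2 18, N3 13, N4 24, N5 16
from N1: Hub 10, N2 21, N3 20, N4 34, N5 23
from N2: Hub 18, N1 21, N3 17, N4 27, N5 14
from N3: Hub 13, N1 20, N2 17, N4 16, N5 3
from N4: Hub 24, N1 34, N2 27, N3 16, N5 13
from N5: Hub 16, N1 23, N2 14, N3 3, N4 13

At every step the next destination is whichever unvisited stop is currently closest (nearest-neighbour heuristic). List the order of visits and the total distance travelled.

91 m along Hub → N1 → N3 → N5 → N4 → N2 → Hub.

Hub → [N1:10 / N3:13 / N5:16 / N2:18 / N4:24] → N1 (10)
N1 → [N3:20 / N2:21 / N5:23 / N4:34] → N3 (20)
N3 → [N5:3 / N4:16 / N2:17] → N5 (3)
N5 → [N4:13 / N2:14] → N4 (13)
N4 → [N2:27] → N2 (27)
Return N2→Hub: 18.
Total = 10 + 20 + 3 + 13 + 27 + 18 = 91.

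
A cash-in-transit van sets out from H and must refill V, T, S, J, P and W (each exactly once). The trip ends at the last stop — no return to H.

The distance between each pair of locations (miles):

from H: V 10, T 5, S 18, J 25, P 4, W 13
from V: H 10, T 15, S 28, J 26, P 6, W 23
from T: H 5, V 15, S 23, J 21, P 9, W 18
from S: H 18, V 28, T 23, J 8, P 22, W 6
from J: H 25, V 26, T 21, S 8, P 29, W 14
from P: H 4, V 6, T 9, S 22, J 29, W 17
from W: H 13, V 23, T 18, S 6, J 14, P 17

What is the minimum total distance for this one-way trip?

Minimum one-way distance = 57 miles.

There are 6! = 720 possible orderings.
H → V → T → S → J → P → W: 10+15+23+8+29+17 = 102
H → V → T → S → J → W → P: 10+15+23+8+14+17 = 87
H → V → T → S → P → J → W: 10+15+23+22+29+14 = 113
H → V → T → S → P → W → J: 10+15+23+22+17+14 = 101
H → V → T → S → W → J → P: 10+15+23+6+14+29 = 97
H → V → T → S → W → P → J: 10+15+23+6+17+29 = 100
H → V → T → J → S → P → W: 10+15+21+8+22+17 = 93
H → V → T → J → S → W → P: 10+15+21+8+6+17 = 77
… (712 more)
H → V → P → T → W → S → J: 10+6+9+18+6+8 = 57  ← best
The minimum is 57.
One shortest path: H → V → P → T → W → S → J.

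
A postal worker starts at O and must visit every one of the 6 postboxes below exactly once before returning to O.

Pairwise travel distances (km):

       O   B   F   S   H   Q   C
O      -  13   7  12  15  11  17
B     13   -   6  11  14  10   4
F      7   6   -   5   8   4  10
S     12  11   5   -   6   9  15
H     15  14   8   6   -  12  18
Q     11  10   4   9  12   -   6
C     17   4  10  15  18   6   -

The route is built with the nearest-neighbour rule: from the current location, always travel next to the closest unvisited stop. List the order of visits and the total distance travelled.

From O: distances to unvisited — F=7, Q=11, S=12, B=13, H=15, C=17. Nearest is F (7).
From F: distances to unvisited — Q=4, S=5, B=6, H=8, C=10. Nearest is Q (4).
From Q: distances to unvisited — C=6, S=9, B=10, H=12. Nearest is C (6).
From C: distances to unvisited — B=4, S=15, H=18. Nearest is B (4).
From B: distances to unvisited — S=11, H=14. Nearest is S (11).
From S: distances to unvisited — H=6. Nearest is H (6).
Return H→O: 15.
Total = 7 + 4 + 6 + 4 + 11 + 6 + 15 = 53.

53 km along O → F → Q → C → B → S → H → O.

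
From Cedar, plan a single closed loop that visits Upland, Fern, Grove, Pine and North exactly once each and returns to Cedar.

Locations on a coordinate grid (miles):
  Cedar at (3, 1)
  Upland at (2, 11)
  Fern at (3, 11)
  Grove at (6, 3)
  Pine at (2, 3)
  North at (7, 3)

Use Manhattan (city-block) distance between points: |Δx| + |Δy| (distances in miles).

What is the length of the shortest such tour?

There are 60 distinct closed tours to check (reversals are equivalent).
Cedar→Upland→Fern→Grove→Pine→North→Cedar: 11+1+11+4+5+6 = 38
Cedar→Upland→Fern→Grove→North→Pine→Cedar: 11+1+11+1+5+3 = 32
Cedar→Upland→Fern→Pine→Grove→North→Cedar: 11+1+9+4+1+6 = 32
Cedar→Upland→Fern→Pine→North→Grove→Cedar: 11+1+9+5+1+5 = 32
Cedar→Upland→Fern→North→Grove→Pine→Cedar: 11+1+12+1+4+3 = 32
Cedar→Upland→Fern→North→Pine→Grove→Cedar: 11+1+12+5+4+5 = 38
Cedar→Upland→Grove→Fern→Pine→North→Cedar: 11+12+11+9+5+6 = 54
Cedar→Upland→Grove→Fern→North→Pine→Cedar: 11+12+11+12+5+3 = 54
Cedar→Upland→Grove→Pine→Fern→North→Cedar: 11+12+4+9+12+6 = 54
Cedar→Upland→Grove→Pine→North→Fern→Cedar: 11+12+4+5+12+10 = 54
Cedar→Upland→Grove→North→Fern→Pine→Cedar: 11+12+1+12+9+3 = 48
Cedar→Upland→Grove→North→Pine→Fern→Cedar: 11+12+1+5+9+10 = 48
Cedar→Upland→Pine→Fern→Grove→North→Cedar: 11+8+9+11+1+6 = 46
Cedar→Upland→Pine→Fern→North→Grove→Cedar: 11+8+9+12+1+5 = 46
… (46 more)
Cedar→Fern→Upland→Pine→Grove→North→Cedar: 10+1+8+4+1+6 = 30  ← best
The minimum is 30.
One optimal route: Cedar → Fern → Upland → Pine → Grove → North → Cedar (or its reverse).

30 miles — the shortest possible round trip.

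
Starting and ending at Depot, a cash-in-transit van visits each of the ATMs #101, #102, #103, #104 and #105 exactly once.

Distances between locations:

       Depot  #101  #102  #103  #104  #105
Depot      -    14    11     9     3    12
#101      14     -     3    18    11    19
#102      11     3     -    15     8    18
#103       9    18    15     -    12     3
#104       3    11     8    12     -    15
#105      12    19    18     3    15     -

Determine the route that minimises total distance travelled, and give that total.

With 5 stops there are 5!/2 = 60 distinct round trips (a route and its reverse cost the same).
Depot→#101→#102→#103→#104→#105→Depot: 14+3+15+12+15+12 = 71
Depot→#101→#102→#103→#105→#104→Depot: 14+3+15+3+15+3 = 53
Depot→#101→#102→#104→#103→#105→Depot: 14+3+8+12+3+12 = 52
Depot→#101→#102→#104→#105→#103→Depot: 14+3+8+15+3+9 = 52
Depot→#101→#102→#105→#103→#104→Depot: 14+3+18+3+12+3 = 53
Depot→#101→#102→#105→#104→#103→Depot: 14+3+18+15+12+9 = 71
Depot→#101→#103→#102→#104→#105→Depot: 14+18+15+8+15+12 = 82
Depot→#101→#103→#102→#105→#104→Depot: 14+18+15+18+15+3 = 83
Depot→#101→#103→#104→#102→#105→Depot: 14+18+12+8+18+12 = 82
Depot→#101→#103→#104→#105→#102→Depot: 14+18+12+15+18+11 = 88
Depot→#101→#103→#105→#102→#104→Depot: 14+18+3+18+8+3 = 64
Depot→#101→#103→#105→#104→#102→Depot: 14+18+3+15+8+11 = 69
Depot→#101→#104→#102→#103→#105→Depot: 14+11+8+15+3+12 = 63
Depot→#101→#104→#102→#105→#103→Depot: 14+11+8+18+3+9 = 63
… (46 more)
Depot→#103→#105→#101→#102→#104→Depot: 9+3+19+3+8+3 = 45  ← best
The minimum is 45.
One optimal route: Depot → #103 → #105 → #101 → #102 → #104 → Depot (or its reverse).

Minimum total distance: 45.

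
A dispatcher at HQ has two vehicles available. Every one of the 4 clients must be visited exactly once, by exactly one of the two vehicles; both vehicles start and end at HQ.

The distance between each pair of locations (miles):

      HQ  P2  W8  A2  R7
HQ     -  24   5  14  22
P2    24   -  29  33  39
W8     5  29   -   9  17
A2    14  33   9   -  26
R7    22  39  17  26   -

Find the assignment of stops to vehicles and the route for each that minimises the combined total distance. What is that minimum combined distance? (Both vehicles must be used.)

Try each way of splitting the stops between the two vehicles (each non-empty) and, for each split, find the best tour for each vehicle:
  {P2} + {W8, A2, R7}: 48 + 62 = 110
  {W8} + {P2, A2, R7}: 10 + 103 = 113
  {P2, W8} + {A2, R7}: 58 + 62 = 120
  {A2} + {P2, W8, R7}: 28 + 85 = 113
  {P2, A2} + {W8, R7}: 71 + 44 = 115
  {W8, A2} + {P2, R7}: 28 + 85 = 113
  … (7 splits in total)
Best: vehicle 1 HQ → P2 → HQ = 48; vehicle 2 HQ → W8 → A2 → R7 → HQ = 62; combined 110.

110 miles — the smallest possible combined total.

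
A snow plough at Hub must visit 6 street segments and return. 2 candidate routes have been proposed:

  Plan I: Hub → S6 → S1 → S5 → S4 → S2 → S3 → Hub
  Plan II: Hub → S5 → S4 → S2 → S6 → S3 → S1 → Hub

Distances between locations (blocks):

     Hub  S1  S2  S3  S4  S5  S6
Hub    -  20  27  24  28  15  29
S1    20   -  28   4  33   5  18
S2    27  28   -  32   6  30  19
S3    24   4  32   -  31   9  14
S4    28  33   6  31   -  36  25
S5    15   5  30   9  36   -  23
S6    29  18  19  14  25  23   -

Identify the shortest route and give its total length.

Plan I: 29 + 18 + 5 + 36 + 6 + 32 + 24 = 150
Plan II: 15 + 36 + 6 + 19 + 14 + 4 + 20 = 114

Shortest is Plan II, total 114 blocks.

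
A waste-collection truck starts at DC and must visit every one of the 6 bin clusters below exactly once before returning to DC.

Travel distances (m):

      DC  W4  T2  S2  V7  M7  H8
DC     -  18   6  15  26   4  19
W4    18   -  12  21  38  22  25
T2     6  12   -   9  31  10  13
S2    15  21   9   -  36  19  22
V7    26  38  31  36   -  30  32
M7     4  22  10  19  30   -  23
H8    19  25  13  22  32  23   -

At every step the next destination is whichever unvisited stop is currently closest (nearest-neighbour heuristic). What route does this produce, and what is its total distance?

At DC the remaining stops are M7 4, T2 6, S2 15, W4 18, H8 19, V7 26; go to M7.
At M7 the remaining stops are T2 10, S2 19, W4 22, H8 23, V7 30; go to T2.
At T2 the remaining stops are S2 9, W4 12, H8 13, V7 31; go to S2.
At S2 the remaining stops are W4 21, H8 22, V7 36; go to W4.
At W4 the remaining stops are H8 25, V7 38; go to H8.
At H8 the remaining stops are V7 32; go to V7.
Return V7→DC: 26.
Total = 4 + 10 + 9 + 21 + 25 + 32 + 26 = 127.

Nearest-neighbour total = 127 m; route DC → M7 → T2 → S2 → W4 → H8 → V7 → DC.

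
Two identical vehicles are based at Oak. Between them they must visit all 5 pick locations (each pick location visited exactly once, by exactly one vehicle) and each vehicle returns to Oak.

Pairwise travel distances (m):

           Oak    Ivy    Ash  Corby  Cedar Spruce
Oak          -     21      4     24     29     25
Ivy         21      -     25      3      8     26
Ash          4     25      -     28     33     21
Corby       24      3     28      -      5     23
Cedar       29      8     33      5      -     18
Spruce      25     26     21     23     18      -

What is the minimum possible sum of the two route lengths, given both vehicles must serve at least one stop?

Try each way of splitting the stops between the two vehicles (each non-empty) and, for each split, find the best tour for each vehicle:
  {Ivy} + {Ash, Corby, Cedar, Spruce}: 42 + 72 = 114
  {Ash} + {Ivy, Corby, Cedar, Spruce}: 8 + 72 = 80
  {Ivy, Ash} + {Corby, Cedar, Spruce}: 50 + 72 = 122
  {Corby} + {Ivy, Ash, Cedar, Spruce}: 48 + 72 = 120
  {Ivy, Corby} + {Ash, Cedar, Spruce}: 48 + 72 = 120
  {Ash, Corby} + {Ivy, Cedar, Spruce}: 56 + 72 = 128
  … (15 splits in total)
Best: vehicle 1 Oak → Ash → Oak = 8; vehicle 2 Oak → Ivy → Corby → Cedar → Spruce → Oak = 72; combined 80.

Minimum combined distance: 80 m.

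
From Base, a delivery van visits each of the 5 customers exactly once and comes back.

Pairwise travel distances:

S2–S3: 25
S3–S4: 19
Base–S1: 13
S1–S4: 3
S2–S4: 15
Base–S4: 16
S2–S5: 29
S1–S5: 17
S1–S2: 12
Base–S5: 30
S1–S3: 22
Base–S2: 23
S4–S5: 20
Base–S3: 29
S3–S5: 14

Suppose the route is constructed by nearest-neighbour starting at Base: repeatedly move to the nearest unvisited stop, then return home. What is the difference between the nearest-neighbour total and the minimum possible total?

From Base: S1=13, S4=16, S2=23, S3=29, S5=30 → choose S1 (13).
From S1: S4=3, S2=12, S5=17, S3=22 → choose S4 (3).
From S4: S2=15, S3=19, S5=20 → choose S2 (15).
From S2: S3=25, S5=29 → choose S3 (25).
From S3: S5=14 → choose S5 (14).
NN route Base → S1 → S4 → S2 → S3 → S5 → Base costs 100.
Optimal: Base → S1 → S4 → S5 → S3 → S2 → Base costs 98 (by enumerating all 60 distinct tours).
Excess = 100 − 98 = 2.

The nearest-neighbour route is 2 longer than optimal.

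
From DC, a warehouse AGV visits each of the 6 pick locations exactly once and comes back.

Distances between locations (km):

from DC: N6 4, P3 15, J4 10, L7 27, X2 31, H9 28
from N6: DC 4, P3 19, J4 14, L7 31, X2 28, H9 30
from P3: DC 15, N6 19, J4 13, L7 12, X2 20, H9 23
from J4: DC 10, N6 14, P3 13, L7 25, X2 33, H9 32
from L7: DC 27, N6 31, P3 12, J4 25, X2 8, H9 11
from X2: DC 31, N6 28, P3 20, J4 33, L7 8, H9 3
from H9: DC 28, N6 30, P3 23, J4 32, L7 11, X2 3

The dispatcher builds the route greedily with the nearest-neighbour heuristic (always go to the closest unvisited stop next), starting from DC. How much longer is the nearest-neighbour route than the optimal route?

DC: N6=4, J4=10, P3=15, L7=27, H9=28, X2=31 ⇒ N6
N6: J4=14, P3=19, X2=28, H9=30, L7=31 ⇒ J4
J4: P3=13, L7=25, H9=32, X2=33 ⇒ P3
P3: L7=12, X2=20, H9=23 ⇒ L7
L7: X2=8, H9=11 ⇒ X2
X2: H9=3 ⇒ H9
NN route DC → N6 → J4 → P3 → L7 → X2 → H9 → DC costs 82.
Optimal: DC → N6 → H9 → X2 → L7 → P3 → J4 → DC costs 80 (by enumerating all 360 distinct tours).
Excess = 82 − 80 = 2.

2 km longer than the optimal tour.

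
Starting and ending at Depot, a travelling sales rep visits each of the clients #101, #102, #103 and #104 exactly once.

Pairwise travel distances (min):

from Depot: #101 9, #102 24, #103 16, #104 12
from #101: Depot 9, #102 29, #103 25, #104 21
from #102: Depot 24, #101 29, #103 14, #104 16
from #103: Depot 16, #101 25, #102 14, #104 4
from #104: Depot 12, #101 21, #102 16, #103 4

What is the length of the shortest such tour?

Depot - #101 - #102 - #103 - #104 - Depot: 9+29+14+4+12 = 68
Depot - #101 - #102 - #104 - #103 - Depot: 9+29+16+4+16 = 74
Depot - #101 - #103 - #102 - #104 - Depot: 9+25+14+16+12 = 76
Depot - #101 - #103 - #104 - #102 - Depot: 9+25+4+16+24 = 78
Depot - #101 - #104 - #102 - #103 - Depot: 9+21+16+14+16 = 76
Depot - #101 - #104 - #103 - #102 - Depot: 9+21+4+14+24 = 72
Depot - #102 - #101 - #103 - #104 - Depot: 24+29+25+4+12 = 94
Depot - #102 - #101 - #104 - #103 - Depot: 24+29+21+4+16 = 94
Depot - #102 - #103 - #101 - #104 - Depot: 24+14+25+21+12 = 96
Depot - #102 - #104 - #101 - #103 - Depot: 24+16+21+25+16 = 102
Depot - #103 - #101 - #102 - #104 - Depot: 16+25+29+16+12 = 98
Depot - #103 - #102 - #101 - #104 - Depot: 16+14+29+21+12 = 92
The minimum is 68.
One optimal route: Depot → #101 → #102 → #103 → #104 → Depot (or its reverse).

Minimum total distance: 68 min.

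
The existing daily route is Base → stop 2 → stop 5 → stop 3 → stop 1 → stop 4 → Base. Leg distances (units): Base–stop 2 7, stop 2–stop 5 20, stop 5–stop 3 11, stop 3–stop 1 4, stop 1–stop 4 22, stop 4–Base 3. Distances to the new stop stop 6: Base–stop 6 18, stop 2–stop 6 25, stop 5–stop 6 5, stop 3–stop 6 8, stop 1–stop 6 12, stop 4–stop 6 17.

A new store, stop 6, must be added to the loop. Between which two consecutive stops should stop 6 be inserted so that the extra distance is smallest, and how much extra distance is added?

Insertion cost between consecutive stops i–j is d(i,stop 6) + d(stop 6,j) − d(i,j):
  between Base and stop 2: 18 + 25 − 7 = 36
  between stop 2 and stop 5: 25 + 5 − 20 = 10
  between stop 5 and stop 3: 5 + 8 − 11 = 2
  between stop 3 and stop 1: 8 + 12 − 4 = 16
  between stop 1 and stop 4: 12 + 17 − 22 = 7
  between stop 4 and Base: 17 + 18 − 3 = 32
Cheapest insertion is between stop 5 and stop 3, adding 2.
New total = 67 + 2 = 69.

Adding 2 by placing stop 6 on the stop 5–stop 3 leg.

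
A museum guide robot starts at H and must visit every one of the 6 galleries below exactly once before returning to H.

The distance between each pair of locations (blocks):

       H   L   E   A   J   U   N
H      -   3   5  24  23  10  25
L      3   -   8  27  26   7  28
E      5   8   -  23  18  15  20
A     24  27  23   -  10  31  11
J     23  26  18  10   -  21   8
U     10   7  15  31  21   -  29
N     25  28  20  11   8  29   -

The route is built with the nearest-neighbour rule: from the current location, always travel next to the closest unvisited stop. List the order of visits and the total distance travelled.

Total distance 86 blocks via the nearest-neighbour route H → L → U → E → J → N → A → H.

From H: distances to unvisited — L=3, E=5, U=10, J=23, A=24, N=25. Nearest is L (3).
From L: distances to unvisited — U=7, E=8, J=26, A=27, N=28. Nearest is U (7).
From U: distances to unvisited — E=15, J=21, N=29, A=31. Nearest is E (15).
From E: distances to unvisited — J=18, N=20, A=23. Nearest is J (18).
From J: distances to unvisited — N=8, A=10. Nearest is N (8).
From N: distances to unvisited — A=11. Nearest is A (11).
Return A→H: 24.
Total = 3 + 7 + 15 + 18 + 8 + 11 + 24 = 86.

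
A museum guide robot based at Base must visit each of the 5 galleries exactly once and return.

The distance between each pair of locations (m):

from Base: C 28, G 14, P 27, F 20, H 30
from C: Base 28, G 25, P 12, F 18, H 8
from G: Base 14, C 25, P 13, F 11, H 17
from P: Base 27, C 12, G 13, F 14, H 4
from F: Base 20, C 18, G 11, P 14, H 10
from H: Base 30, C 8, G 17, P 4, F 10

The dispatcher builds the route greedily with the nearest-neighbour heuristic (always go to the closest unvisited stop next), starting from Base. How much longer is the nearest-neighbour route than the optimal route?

Excess over optimum: 2 m.

Base: G=14, F=20, P=27, C=28, H=30 ⇒ G
G: F=11, P=13, H=17, C=25 ⇒ F
F: H=10, P=14, C=18 ⇒ H
H: P=4, C=8 ⇒ P
P: C=12 ⇒ C
NN route Base → G → F → H → P → C → Base costs 79.
Optimal: Base → G → P → C → H → F → Base costs 77 (by enumerating all 60 distinct tours).
Excess = 79 − 77 = 2.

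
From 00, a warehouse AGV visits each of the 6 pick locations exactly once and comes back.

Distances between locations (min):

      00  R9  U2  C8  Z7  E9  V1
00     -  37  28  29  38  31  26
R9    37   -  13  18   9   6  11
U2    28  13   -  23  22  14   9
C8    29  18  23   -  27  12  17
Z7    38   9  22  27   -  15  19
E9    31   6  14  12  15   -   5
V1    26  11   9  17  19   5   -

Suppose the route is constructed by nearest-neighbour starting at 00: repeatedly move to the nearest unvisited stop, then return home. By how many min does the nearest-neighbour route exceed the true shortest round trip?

The nearest-neighbour route is 8 min longer than optimal.

00: V1=26, U2=28, C8=29, E9=31, R9=37, Z7=38 ⇒ V1
V1: E9=5, U2=9, R9=11, C8=17, Z7=19 ⇒ E9
E9: R9=6, C8=12, U2=14, Z7=15 ⇒ R9
R9: Z7=9, U2=13, C8=18 ⇒ Z7
Z7: U2=22, C8=27 ⇒ U2
U2: C8=23 ⇒ C8
NN route 00 → V1 → E9 → R9 → Z7 → U2 → C8 → 00 costs 120.
Optimal: 00 → U2 → V1 → Z7 → R9 → E9 → C8 → 00 costs 112 (by enumerating all 360 distinct tours).
Excess = 120 − 112 = 8.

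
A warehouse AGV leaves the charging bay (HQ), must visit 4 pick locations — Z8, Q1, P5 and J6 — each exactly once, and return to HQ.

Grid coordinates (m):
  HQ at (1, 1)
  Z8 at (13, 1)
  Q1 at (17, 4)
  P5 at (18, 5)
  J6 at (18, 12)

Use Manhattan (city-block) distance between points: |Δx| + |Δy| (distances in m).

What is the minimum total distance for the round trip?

HQ - Z8 - Q1 - P5 - J6 - HQ: 12+7+2+7+28 = 56
HQ - Z8 - Q1 - J6 - P5 - HQ: 12+7+9+7+21 = 56
HQ - Z8 - P5 - Q1 - J6 - HQ: 12+9+2+9+28 = 60
HQ - Z8 - P5 - J6 - Q1 - HQ: 12+9+7+9+19 = 56
HQ - Z8 - J6 - Q1 - P5 - HQ: 12+16+9+2+21 = 60
HQ - Z8 - J6 - P5 - Q1 - HQ: 12+16+7+2+19 = 56
HQ - Q1 - Z8 - P5 - J6 - HQ: 19+7+9+7+28 = 70
HQ - Q1 - Z8 - J6 - P5 - HQ: 19+7+16+7+21 = 70
HQ - Q1 - P5 - Z8 - J6 - HQ: 19+2+9+16+28 = 74
HQ - Q1 - J6 - Z8 - P5 - HQ: 19+9+16+9+21 = 74
HQ - P5 - Z8 - Q1 - J6 - HQ: 21+9+7+9+28 = 74
HQ - P5 - Q1 - Z8 - J6 - HQ: 21+2+7+16+28 = 74
The minimum is 56.
One optimal route: HQ → Z8 → Q1 → P5 → J6 → HQ (or its reverse).

Shortest round trip = 56 m.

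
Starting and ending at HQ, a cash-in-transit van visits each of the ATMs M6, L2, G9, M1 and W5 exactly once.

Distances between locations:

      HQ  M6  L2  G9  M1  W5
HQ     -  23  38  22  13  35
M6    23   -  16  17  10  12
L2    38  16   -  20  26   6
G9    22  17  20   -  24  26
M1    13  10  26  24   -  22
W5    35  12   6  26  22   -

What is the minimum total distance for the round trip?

With 5 stops there are 5!/2 = 60 distinct round trips (a route and its reverse cost the same).
HQ→M6→L2→G9→M1→W5→HQ: 23+16+20+24+22+35 = 140
HQ→M6→L2→G9→W5→M1→HQ: 23+16+20+26+22+13 = 120
HQ→M6→L2→M1→G9→W5→HQ: 23+16+26+24+26+35 = 150
HQ→M6→L2→M1→W5→G9→HQ: 23+16+26+22+26+22 = 135
HQ→M6→L2→W5→G9→M1→HQ: 23+16+6+26+24+13 = 108
HQ→M6→L2→W5→M1→G9→HQ: 23+16+6+22+24+22 = 113
HQ→M6→G9→L2→M1→W5→HQ: 23+17+20+26+22+35 = 143
HQ→M6→G9→L2→W5→M1→HQ: 23+17+20+6+22+13 = 101
HQ→M6→G9→M1→L2→W5→HQ: 23+17+24+26+6+35 = 131
HQ→M6→G9→M1→W5→L2→HQ: 23+17+24+22+6+38 = 130
HQ→M6→G9→W5→L2→M1→HQ: 23+17+26+6+26+13 = 111
HQ→M6→G9→W5→M1→L2→HQ: 23+17+26+22+26+38 = 152
HQ→M6→M1→L2→G9→W5→HQ: 23+10+26+20+26+35 = 140
HQ→M6→M1→L2→W5→G9→HQ: 23+10+26+6+26+22 = 113
… (46 more)
HQ→G9→L2→W5→M6→M1→HQ: 22+20+6+12+10+13 = 83  ← best
The minimum is 83.
One optimal route: HQ → G9 → L2 → W5 → M6 → M1 → HQ (or its reverse).

Minimum total distance: 83.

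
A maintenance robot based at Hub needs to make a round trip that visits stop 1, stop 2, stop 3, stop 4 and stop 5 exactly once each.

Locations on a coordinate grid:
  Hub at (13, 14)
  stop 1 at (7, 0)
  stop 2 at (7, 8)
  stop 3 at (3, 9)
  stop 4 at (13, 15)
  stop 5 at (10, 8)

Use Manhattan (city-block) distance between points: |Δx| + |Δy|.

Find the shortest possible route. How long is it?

Hub→stop 1→stop 2→stop 3→stop 4→stop 5→Hub: 20+8+5+16+10+9 = 68
Hub→stop 1→stop 2→stop 3→stop 5→stop 4→Hub: 20+8+5+8+10+1 = 52
Hub→stop 1→stop 2→stop 4→stop 3→stop 5→Hub: 20+8+13+16+8+9 = 74
Hub→stop 1→stop 2→stop 4→stop 5→stop 3→Hub: 20+8+13+10+8+15 = 74
Hub→stop 1→stop 2→stop 5→stop 3→stop 4→Hub: 20+8+3+8+16+1 = 56
Hub→stop 1→stop 2→stop 5→stop 4→stop 3→Hub: 20+8+3+10+16+15 = 72
Hub→stop 1→stop 3→stop 2→stop 4→stop 5→Hub: 20+13+5+13+10+9 = 70
Hub→stop 1→stop 3→stop 2→stop 5→stop 4→Hub: 20+13+5+3+10+1 = 52
Hub→stop 1→stop 3→stop 4→stop 2→stop 5→Hub: 20+13+16+13+3+9 = 74
Hub→stop 1→stop 3→stop 4→stop 5→stop 2→Hub: 20+13+16+10+3+12 = 74
Hub→stop 1→stop 3→stop 5→stop 2→stop 4→Hub: 20+13+8+3+13+1 = 58
Hub→stop 1→stop 3→stop 5→stop 4→stop 2→Hub: 20+13+8+10+13+12 = 76
Hub→stop 1→stop 4→stop 2→stop 3→stop 5→Hub: 20+21+13+5+8+9 = 76
Hub→stop 1→stop 4→stop 2→stop 5→stop 3→Hub: 20+21+13+3+8+15 = 80
… (46 more)
Hub→stop 3→stop 1→stop 2→stop 5→stop 4→Hub: 15+13+8+3+10+1 = 50  ← best
The minimum is 50.
One optimal route: Hub → stop 3 → stop 1 → stop 2 → stop 5 → stop 4 → Hub (or its reverse).

Shortest round trip = 50.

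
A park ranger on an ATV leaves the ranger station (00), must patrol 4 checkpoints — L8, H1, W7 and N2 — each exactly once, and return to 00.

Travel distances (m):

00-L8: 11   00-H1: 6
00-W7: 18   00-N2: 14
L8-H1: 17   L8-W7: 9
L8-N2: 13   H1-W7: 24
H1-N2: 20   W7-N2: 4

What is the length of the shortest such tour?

Minimum total distance: 50 m.

00→L8→H1→W7→N2→00: 11+17+24+4+14 = 70
00→L8→H1→N2→W7→00: 11+17+20+4+18 = 70
00→L8→W7→H1→N2→00: 11+9+24+20+14 = 78
00→L8→W7→N2→H1→00: 11+9+4+20+6 = 50
00→L8→N2→H1→W7→00: 11+13+20+24+18 = 86
00→L8→N2→W7→H1→00: 11+13+4+24+6 = 58
00→H1→L8→W7→N2→00: 6+17+9+4+14 = 50
00→H1→L8→N2→W7→00: 6+17+13+4+18 = 58
00→H1→W7→L8→N2→00: 6+24+9+13+14 = 66
00→H1→N2→L8→W7→00: 6+20+13+9+18 = 66
00→W7→L8→H1→N2→00: 18+9+17+20+14 = 78
00→W7→H1→L8→N2→00: 18+24+17+13+14 = 86
The minimum is 50.
One optimal route: 00 → L8 → W7 → N2 → H1 → 00 (or its reverse).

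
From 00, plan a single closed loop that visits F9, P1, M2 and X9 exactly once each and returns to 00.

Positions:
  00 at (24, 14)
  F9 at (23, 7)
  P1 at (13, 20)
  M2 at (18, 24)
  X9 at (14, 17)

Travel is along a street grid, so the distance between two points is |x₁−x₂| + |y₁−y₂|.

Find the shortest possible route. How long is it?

There are 12 distinct closed tours to check (reversals are equivalent).
00-F9-P1-M2-X9-00: 8+23+9+11+13 = 64
00-F9-P1-X9-M2-00: 8+23+4+11+16 = 62
00-F9-M2-P1-X9-00: 8+22+9+4+13 = 56
00-F9-M2-X9-P1-00: 8+22+11+4+17 = 62
00-F9-X9-P1-M2-00: 8+19+4+9+16 = 56
00-F9-X9-M2-P1-00: 8+19+11+9+17 = 64
00-P1-F9-M2-X9-00: 17+23+22+11+13 = 86
00-P1-F9-X9-M2-00: 17+23+19+11+16 = 86
00-P1-M2-F9-X9-00: 17+9+22+19+13 = 80
00-P1-X9-F9-M2-00: 17+4+19+22+16 = 78
00-M2-F9-P1-X9-00: 16+22+23+4+13 = 78
00-M2-P1-F9-X9-00: 16+9+23+19+13 = 80
The minimum is 56.
One optimal route: 00 → F9 → M2 → P1 → X9 → 00 (or its reverse).

Minimum total distance: 56.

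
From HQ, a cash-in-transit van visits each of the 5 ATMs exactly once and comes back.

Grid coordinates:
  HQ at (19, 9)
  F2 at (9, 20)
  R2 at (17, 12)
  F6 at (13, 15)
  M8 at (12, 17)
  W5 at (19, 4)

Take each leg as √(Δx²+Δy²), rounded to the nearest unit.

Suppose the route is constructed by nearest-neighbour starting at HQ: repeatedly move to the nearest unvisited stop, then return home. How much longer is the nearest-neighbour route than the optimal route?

HQ: R2=4, W5=5, F6=8, M8=11, F2=15 ⇒ R2
R2: F6=5, M8=7, W5=8, F2=11 ⇒ F6
F6: M8=2, F2=6, W5=13 ⇒ M8
M8: F2=4, W5=15 ⇒ F2
F2: W5=19 ⇒ W5
NN route HQ → R2 → F6 → M8 → F2 → W5 → HQ costs 39.
Optimal: HQ → F6 → F2 → M8 → R2 → W5 → HQ costs 38 (by enumerating all 60 distinct tours).
Excess = 39 − 38 = 1.

Excess over optimum: 1.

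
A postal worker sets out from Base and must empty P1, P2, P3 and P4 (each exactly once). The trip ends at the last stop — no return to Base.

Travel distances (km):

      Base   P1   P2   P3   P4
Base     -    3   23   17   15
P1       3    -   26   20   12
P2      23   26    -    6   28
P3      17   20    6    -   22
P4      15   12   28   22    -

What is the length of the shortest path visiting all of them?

Shortest open route: 43 km.

There are 4! = 24 possible orderings.
Base → P1 → P2 → P3 → P4: 3+26+6+22 = 57
Base → P1 → P2 → P4 → P3: 3+26+28+22 = 79
Base → P1 → P3 → P2 → P4: 3+20+6+28 = 57
Base → P1 → P3 → P4 → P2: 3+20+22+28 = 73
Base → P1 → P4 → P2 → P3: 3+12+28+6 = 49
Base → P1 → P4 → P3 → P2: 3+12+22+6 = 43
Base → P2 → P1 → P3 → P4: 23+26+20+22 = 91
Base → P2 → P1 → P4 → P3: 23+26+12+22 = 83
Base → P2 → P3 → P1 → P4: 23+6+20+12 = 61
Base → P2 → P3 → P4 → P1: 23+6+22+12 = 63
Base → P2 → P4 → P1 → P3: 23+28+12+20 = 83
Base → P2 → P4 → P3 → P1: 23+28+22+20 = 93
Base → P3 → P1 → P2 → P4: 17+20+26+28 = 91
Base → P3 → P1 → P4 → P2: 17+20+12+28 = 77
… (10 more)
The minimum is 43.
One shortest path: Base → P1 → P4 → P3 → P2.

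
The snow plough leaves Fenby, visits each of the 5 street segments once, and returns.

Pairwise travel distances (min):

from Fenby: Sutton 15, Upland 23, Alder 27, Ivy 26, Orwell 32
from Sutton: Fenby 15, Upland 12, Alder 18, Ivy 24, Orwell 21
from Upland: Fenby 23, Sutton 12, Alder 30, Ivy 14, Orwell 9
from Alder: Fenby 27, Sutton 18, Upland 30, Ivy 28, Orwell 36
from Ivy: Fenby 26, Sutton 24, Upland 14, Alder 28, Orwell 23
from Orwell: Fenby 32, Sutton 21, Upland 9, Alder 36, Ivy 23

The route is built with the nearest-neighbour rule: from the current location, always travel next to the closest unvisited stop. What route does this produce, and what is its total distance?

Fenby → [Sutton:15 / Upland:23 / Ivy:26 / Alder:27 / Orwell:32] → Sutton (15)
Sutton → [Upland:12 / Alder:18 / Orwell:21 / Ivy:24] → Upland (12)
Upland → [Orwell:9 / Ivy:14 / Alder:30] → Orwell (9)
Orwell → [Ivy:23 / Alder:36] → Ivy (23)
Ivy → [Alder:28] → Alder (28)
Return Alder→Fenby: 27.
Total = 15 + 12 + 9 + 23 + 28 + 27 = 114.

Total distance 114 min via the nearest-neighbour route Fenby → Sutton → Upland → Orwell → Ivy → Alder → Fenby.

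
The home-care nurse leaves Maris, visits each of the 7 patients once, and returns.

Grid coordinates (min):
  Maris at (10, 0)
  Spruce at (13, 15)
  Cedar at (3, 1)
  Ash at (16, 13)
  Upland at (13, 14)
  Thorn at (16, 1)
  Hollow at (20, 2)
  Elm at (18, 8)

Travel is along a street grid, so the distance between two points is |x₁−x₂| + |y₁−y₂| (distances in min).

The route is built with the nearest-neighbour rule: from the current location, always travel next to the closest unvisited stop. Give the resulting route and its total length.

64 min along Maris → Thorn → Hollow → Elm → Ash → Upland → Spruce → Cedar → Maris.

Maris → [Thorn:7 / Cedar:8 / Hollow:12 / Elm:16 / Upland:17 / Spruce:18 / Ash:19] → Thorn (7)
Thorn → [Hollow:5 / Elm:9 / Ash:12 / Cedar:13 / Upland:16 / Spruce:17] → Hollow (5)
Hollow → [Elm:8 / Ash:15 / Cedar:18 / Upland:19 / Spruce:20] → Elm (8)
Elm → [Ash:7 / Upland:11 / Spruce:12 / Cedar:22] → Ash (7)
Ash → [Upland:4 / Spruce:5 / Cedar:25] → Upland (4)
Upland → [Spruce:1 / Cedar:23] → Spruce (1)
Spruce → [Cedar:24] → Cedar (24)
Return Cedar→Maris: 8.
Total = 7 + 5 + 8 + 7 + 4 + 1 + 24 + 8 = 64.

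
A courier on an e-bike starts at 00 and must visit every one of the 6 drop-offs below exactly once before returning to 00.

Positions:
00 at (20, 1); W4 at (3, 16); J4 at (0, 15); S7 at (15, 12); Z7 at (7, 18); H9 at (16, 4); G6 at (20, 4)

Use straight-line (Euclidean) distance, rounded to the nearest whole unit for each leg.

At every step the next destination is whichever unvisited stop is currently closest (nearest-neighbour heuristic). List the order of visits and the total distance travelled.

From 00: distances to unvisited — G6=3, H9=5, S7=12, Z7=21, W4=23, J4=24. Nearest is G6 (3).
From G6: distances to unvisited — H9=4, S7=9, Z7=19, W4=21, J4=23. Nearest is H9 (4).
From H9: distances to unvisited — S7=8, Z7=17, W4=18, J4=19. Nearest is S7 (8).
From S7: distances to unvisited — Z7=10, W4=13, J4=15. Nearest is Z7 (10).
From Z7: distances to unvisited — W4=4, J4=8. Nearest is W4 (4).
From W4: distances to unvisited — J4=3. Nearest is J4 (3).
Return J4→00: 24.
Total = 3 + 4 + 8 + 10 + 4 + 3 + 24 = 56.

Nearest-neighbour total = 56; route 00 → G6 → H9 → S7 → Z7 → W4 → J4 → 00.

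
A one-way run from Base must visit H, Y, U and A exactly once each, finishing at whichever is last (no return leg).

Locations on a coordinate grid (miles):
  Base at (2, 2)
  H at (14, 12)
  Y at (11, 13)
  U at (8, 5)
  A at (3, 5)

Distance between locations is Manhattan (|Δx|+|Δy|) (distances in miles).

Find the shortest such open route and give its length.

There are 4! = 24 possible orderings.
Base - H - Y - U - A: 22+4+11+5 = 42
Base - H - Y - A - U: 22+4+16+5 = 47
Base - H - U - Y - A: 22+13+11+16 = 62
Base - H - U - A - Y: 22+13+5+16 = 56
Base - H - A - Y - U: 22+18+16+11 = 67
Base - H - A - U - Y: 22+18+5+11 = 56
Base - Y - H - U - A: 20+4+13+5 = 42
Base - Y - H - A - U: 20+4+18+5 = 47
Base - Y - U - H - A: 20+11+13+18 = 62
Base - Y - U - A - H: 20+11+5+18 = 54
Base - Y - A - H - U: 20+16+18+13 = 67
Base - Y - A - U - H: 20+16+5+13 = 54
Base - U - H - Y - A: 9+13+4+16 = 42
Base - U - H - A - Y: 9+13+18+16 = 56
… (10 more)
Base - A - U - Y - H: 4+5+11+4 = 24  ← best
The minimum is 24.
One shortest path: Base → A → U → Y → H.

Shortest open route: 24 miles.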